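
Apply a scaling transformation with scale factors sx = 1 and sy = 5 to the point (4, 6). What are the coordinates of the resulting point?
(4, 30)

Scaling matrix:
[[1, 0], [0, 5]]
Result: (4 × 1, 6 × 5) = (4, 30)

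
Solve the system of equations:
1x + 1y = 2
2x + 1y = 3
x = 1, y = 1

Use elimination (row reduction):
Equation 1: 1x + 1y = 2.
Equation 2: 2x + 1y = 3.
Multiply Eq1 by 2 and Eq2 by 1: 2x + 2y = 4;  2x + 1y = 3.
Subtract: (-1)y = -1, so y = 1.
Back-substitute into Eq1: 1x + 1*(1) = 2, so x = 1.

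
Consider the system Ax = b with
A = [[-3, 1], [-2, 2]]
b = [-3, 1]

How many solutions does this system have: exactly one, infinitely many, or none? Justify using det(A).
Exactly one solution

Compute det(A) = (-3)*(2) - (1)*(-2) = -4.
Because det(A) ≠ 0, A is invertible and Ax = b has a unique solution for every b (here x = A⁻¹ b).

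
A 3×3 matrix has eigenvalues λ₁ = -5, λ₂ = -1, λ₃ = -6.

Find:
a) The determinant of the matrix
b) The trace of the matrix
det = -30, trace = -12

Two standard eigenvalue identities:
- det(A) equals the product of the eigenvalues (counted with multiplicity).
- trace(A) equals the sum of the eigenvalues.
det(A) = (-5)*(-1)*(-6) = -30.
trace(A) = -5 - 1 - 6 = -12.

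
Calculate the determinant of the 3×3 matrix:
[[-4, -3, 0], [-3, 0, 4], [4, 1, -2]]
-14

Expansion along first row:
det = -4·det([[0,4],[1,-2]]) - -3·det([[-3,4],[4,-2]]) + 0·det([[-3,0],[4,1]])
    = -4·(0·-2 - 4·1) - -3·(-3·-2 - 4·4) + 0·(-3·1 - 0·4)
    = -4·-4 - -3·-10 + 0·-3
    = 16 + -30 + 0 = -14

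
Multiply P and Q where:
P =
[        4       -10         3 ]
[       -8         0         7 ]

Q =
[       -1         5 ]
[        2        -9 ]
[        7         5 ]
PQ =
[       -3       125 ]
[       57        -5 ]

Matrix multiplication: (PQ)[i][j] = sum over k of P[i][k] * Q[k][j].
  (PQ)[0][0] = (4)*(-1) + (-10)*(2) + (3)*(7) = -3
  (PQ)[0][1] = (4)*(5) + (-10)*(-9) + (3)*(5) = 125
  (PQ)[1][0] = (-8)*(-1) + (0)*(2) + (7)*(7) = 57
  (PQ)[1][1] = (-8)*(5) + (0)*(-9) + (7)*(5) = -5
PQ =
[       -3       125 ]
[       57        -5 ]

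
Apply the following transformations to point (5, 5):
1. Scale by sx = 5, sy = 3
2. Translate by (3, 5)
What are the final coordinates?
(28, 20)

Step 1: Scale (5, 5) by (sx, sy) = (5, 3) → (25, 15)
Step 2: Translate by (3, 5) → (28, 20)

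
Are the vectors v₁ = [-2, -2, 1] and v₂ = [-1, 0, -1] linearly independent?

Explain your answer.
Yes, linearly independent

Two vectors are linearly dependent iff one is a scalar multiple of the other.
No single scalar k satisfies v₂ = k·v₁ (the ratios of corresponding entries disagree), so v₁ and v₂ are linearly independent.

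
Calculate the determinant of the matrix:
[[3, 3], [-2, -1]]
3

For a 2×2 matrix [[a, b], [c, d]], det = ad - bc
det = (3)(-1) - (3)(-2) = -3 - -6 = 3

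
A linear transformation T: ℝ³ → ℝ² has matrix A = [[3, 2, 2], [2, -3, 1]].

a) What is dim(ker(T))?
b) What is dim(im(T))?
dim(ker) = 1, dim(im) = 2

The two rows are not scalar multiples of one another (no single k satisfies row 2 = k × row 1), so they are linearly independent.
Thus rank(A) = 2.
dim(im(T)) = rank(A) = 2.
By the rank-nullity theorem applied to T: ℝ³ → ℝ², rank(A) + nullity(A) = 3 (the domain dimension), so dim(ker(T)) = 3 - 2 = 1.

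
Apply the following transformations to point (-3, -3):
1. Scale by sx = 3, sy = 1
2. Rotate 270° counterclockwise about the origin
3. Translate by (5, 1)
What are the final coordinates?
(2, 10)

Step 1: Scale → (-9, -3)
Step 2: Rotate 270° → (-3, 9)
Step 3: Translate → (2, 10)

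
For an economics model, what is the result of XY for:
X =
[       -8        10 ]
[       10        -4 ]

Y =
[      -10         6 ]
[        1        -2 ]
XY =
[       90       -68 ]
[     -104        68 ]

Matrix multiplication: (XY)[i][j] = sum over k of X[i][k] * Y[k][j].
  (XY)[0][0] = (-8)*(-10) + (10)*(1) = 90
  (XY)[0][1] = (-8)*(6) + (10)*(-2) = -68
  (XY)[1][0] = (10)*(-10) + (-4)*(1) = -104
  (XY)[1][1] = (10)*(6) + (-4)*(-2) = 68
XY =
[       90       -68 ]
[     -104        68 ]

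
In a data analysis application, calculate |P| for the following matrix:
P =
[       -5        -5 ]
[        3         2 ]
det(P) = 5

For a 2×2 matrix [[a, b], [c, d]], det = a*d - b*c.
det(P) = (-5)*(2) - (-5)*(3) = -10 + 15 = 5.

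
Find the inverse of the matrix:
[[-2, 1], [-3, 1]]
[[1, -1], [3, -2]]

For [[a,b],[c,d]], inverse = (1/det)·[[d,-b],[-c,a]]
det = -2·1 - 1·-3 = 1
Inverse = (1/1)·[[1, -1], [3, -2]]
        = [[1, -1], [3, -2]]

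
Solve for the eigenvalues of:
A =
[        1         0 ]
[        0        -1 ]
λ = -1, 1

Solve det(A - λI) = 0. For a 2×2 matrix the characteristic equation is λ² - (trace)λ + det = 0.
trace(A) = a + d = 1 - 1 = 0.
det(A) = a*d - b*c = (1)*(-1) - (0)*(0) = -1 - 0 = -1.
Characteristic equation: λ² - (0)λ + (-1) = 0.
Discriminant = (0)² - 4*(-1) = 0 + 4 = 4.
λ = (0 ± √4) / 2 = (0 ± 2) / 2 = -1, 1.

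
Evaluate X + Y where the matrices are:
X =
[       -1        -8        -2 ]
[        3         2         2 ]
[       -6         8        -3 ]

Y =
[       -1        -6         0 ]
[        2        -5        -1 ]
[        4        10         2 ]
X + Y =
[       -2       -14        -2 ]
[        5        -3         1 ]
[       -2        18        -1 ]

Matrix addition is elementwise: (X+Y)[i][j] = X[i][j] + Y[i][j].
  (X+Y)[0][0] = (-1) + (-1) = -2
  (X+Y)[0][1] = (-8) + (-6) = -14
  (X+Y)[0][2] = (-2) + (0) = -2
  (X+Y)[1][0] = (3) + (2) = 5
  (X+Y)[1][1] = (2) + (-5) = -3
  (X+Y)[1][2] = (2) + (-1) = 1
  (X+Y)[2][0] = (-6) + (4) = -2
  (X+Y)[2][1] = (8) + (10) = 18
  (X+Y)[2][2] = (-3) + (2) = -1
X + Y =
[       -2       -14        -2 ]
[        5        -3         1 ]
[       -2        18        -1 ]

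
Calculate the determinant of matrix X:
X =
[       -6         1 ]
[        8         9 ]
det(X) = -62

For a 2×2 matrix [[a, b], [c, d]], det = a*d - b*c.
det(X) = (-6)*(9) - (1)*(8) = -54 - 8 = -62.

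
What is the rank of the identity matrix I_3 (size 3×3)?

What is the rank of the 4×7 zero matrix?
rank(I_3) = 3, rank(0) = 0

The identity I_3 has 3 columns that are the standard basis vectors e_1, …, e_3. These are linearly independent, so all 3 columns are pivots and rank(I_3) = 3.
The 4×7 zero matrix has every entry zero, so every row is the zero row and there are no pivots; rank(0) = 0.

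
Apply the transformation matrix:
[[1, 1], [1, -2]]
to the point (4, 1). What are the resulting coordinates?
(5, 2)

Matrix multiplication:
[[1, 1], [1, -2]] × [4, 1]ᵀ
= [1×4 + 1×1, 1×4 + -2×1]ᵀ
= [5.0000, 2.0000]ᵀ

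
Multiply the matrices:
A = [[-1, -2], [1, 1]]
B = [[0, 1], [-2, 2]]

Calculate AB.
[[4, -5], [-2, 3]]

Each entry (i,j) of AB = sum over k of A[i][k]*B[k][j].
(AB)[0][0] = (-1)*(0) + (-2)*(-2) = 4
(AB)[0][1] = (-1)*(1) + (-2)*(2) = -5
(AB)[1][0] = (1)*(0) + (1)*(-2) = -2
(AB)[1][1] = (1)*(1) + (1)*(2) = 3
AB = [[4, -5], [-2, 3]]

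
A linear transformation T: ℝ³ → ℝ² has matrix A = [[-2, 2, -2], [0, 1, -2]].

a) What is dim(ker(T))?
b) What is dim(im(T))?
dim(ker) = 1, dim(im) = 2

The two rows are not scalar multiples of one another (no single k satisfies row 2 = k × row 1), so they are linearly independent.
Thus rank(A) = 2.
dim(im(T)) = rank(A) = 2.
By the rank-nullity theorem applied to T: ℝ³ → ℝ², rank(A) + nullity(A) = 3 (the domain dimension), so dim(ker(T)) = 3 - 2 = 1.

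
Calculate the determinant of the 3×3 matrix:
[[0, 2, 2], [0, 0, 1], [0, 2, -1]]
0

Expansion along first row:
det = 0·det([[0,1],[2,-1]]) - 2·det([[0,1],[0,-1]]) + 2·det([[0,0],[0,2]])
    = 0·(0·-1 - 1·2) - 2·(0·-1 - 1·0) + 2·(0·2 - 0·0)
    = 0·-2 - 2·0 + 2·0
    = 0 + 0 + 0 = 0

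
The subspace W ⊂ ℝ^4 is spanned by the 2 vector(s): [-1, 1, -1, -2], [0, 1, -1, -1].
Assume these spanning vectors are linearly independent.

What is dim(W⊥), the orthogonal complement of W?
dim(W⊥) = 2

For any subspace W of ℝ^n, dim(W) + dim(W⊥) = n (the whole-space dimension).
Here the given 2 vectors are linearly independent, so dim(W) = 2.
Thus dim(W⊥) = n - dim(W) = 4 - 2 = 2.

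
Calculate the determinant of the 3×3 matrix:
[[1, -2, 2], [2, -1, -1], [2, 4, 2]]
34

Expansion along first row:
det = 1·det([[-1,-1],[4,2]]) - -2·det([[2,-1],[2,2]]) + 2·det([[2,-1],[2,4]])
    = 1·(-1·2 - -1·4) - -2·(2·2 - -1·2) + 2·(2·4 - -1·2)
    = 1·2 - -2·6 + 2·10
    = 2 + 12 + 20 = 34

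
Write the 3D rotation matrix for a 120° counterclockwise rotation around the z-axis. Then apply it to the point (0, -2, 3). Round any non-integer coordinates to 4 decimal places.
R = [[-1/2, -√3/2, 0], [√3/2, -1/2, 0], [0, 0, 1]]; R·(0, -2, 3) = (1.7321, 1.0000, 3.0000)

Rotation matrix for 120° around z-axis:
cos(120°) = -1/2, sin(120°) = √3/2
R = [[-1/2, -√3/2, 0], [√3/2, -1/2, 0], [0, 0, 1]]
Apply to (0, -2, 3): R·[0, -2, 3]ᵀ = (1.7321, 1.0000, 3.0000)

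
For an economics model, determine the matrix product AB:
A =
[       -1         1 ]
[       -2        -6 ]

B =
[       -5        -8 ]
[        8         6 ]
AB =
[       13        14 ]
[      -38       -20 ]

Matrix multiplication: (AB)[i][j] = sum over k of A[i][k] * B[k][j].
  (AB)[0][0] = (-1)*(-5) + (1)*(8) = 13
  (AB)[0][1] = (-1)*(-8) + (1)*(6) = 14
  (AB)[1][0] = (-2)*(-5) + (-6)*(8) = -38
  (AB)[1][1] = (-2)*(-8) + (-6)*(6) = -20
AB =
[       13        14 ]
[      -38       -20 ]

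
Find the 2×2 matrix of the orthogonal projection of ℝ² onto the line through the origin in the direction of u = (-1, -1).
[[1/2, 1/2], [1/2, 1/2]]

The orthogonal projection onto the line spanned by a nonzero vector u = (a, b) has matrix P = (u uᵀ) / (uᵀ u) = (1/(a² + b²)) · [[a², ab], [ab, b²]].
Here u = (-1, -1), so a² + b² = 1 + 1 = 2.
P = (1/2) · [[1, 1], [1, 1]] = [[1/2, 1/2], [1/2, 1/2]].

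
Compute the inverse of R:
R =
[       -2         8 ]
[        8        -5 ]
det(R) = -54
R⁻¹ =
[     5/54      4/27 ]
[     4/27      1/27 ]

For a 2×2 matrix R = [[a, b], [c, d]] with det(R) ≠ 0, R⁻¹ = (1/det(R)) * [[d, -b], [-c, a]].
det(R) = (-2)*(-5) - (8)*(8) = 10 - 64 = -54.
R⁻¹ = (1/-54) * [[-5, -8], [-8, -2]].
Dividing each entry by -54 and reducing:
R⁻¹ =
[     5/54      4/27 ]
[     4/27      1/27 ]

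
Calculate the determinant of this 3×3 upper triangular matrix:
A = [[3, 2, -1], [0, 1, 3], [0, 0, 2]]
6

The determinant of a triangular matrix is the product of its diagonal entries (the off-diagonal entries above the diagonal do not affect it).
det(A) = (3) * (1) * (2) = 6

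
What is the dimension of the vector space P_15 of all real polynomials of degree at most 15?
Dimension = 16

A polynomial of degree at most 15 can be written as a₀ + a₁x + a₂x² + … + a_15x^15, with 16 free coefficients a₀, …, a_15.
The set {1, x, x², …, x^15} is a basis: it spans P_15 (every such polynomial is a linear combination of these) and is linearly independent (a polynomial is zero iff all its coefficients are zero).
Therefore dim(P_15) = 15 + 1 = 16.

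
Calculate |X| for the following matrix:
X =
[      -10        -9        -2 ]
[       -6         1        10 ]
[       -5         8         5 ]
det(X) = 1016

Expand along row 0 (cofactor expansion): det(X) = a*(e*i - f*h) - b*(d*i - f*g) + c*(d*h - e*g), where the 3×3 is [[a, b, c], [d, e, f], [g, h, i]].
Minor M_00 = (1)*(5) - (10)*(8) = 5 - 80 = -75.
Minor M_01 = (-6)*(5) - (10)*(-5) = -30 + 50 = 20.
Minor M_02 = (-6)*(8) - (1)*(-5) = -48 + 5 = -43.
det(X) = (-10)*(-75) - (-9)*(20) + (-2)*(-43) = 750 + 180 + 86 = 1016.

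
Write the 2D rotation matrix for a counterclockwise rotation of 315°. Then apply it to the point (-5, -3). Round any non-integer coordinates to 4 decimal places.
R = [[√2/2, √2/2], [-√2/2, √2/2]]; R·(-5, -3) = (-5.6569, 1.4142)

Rotation matrix formula: R(θ) = [[cos θ, -sin θ], [sin θ, cos θ]]
For θ = 315°:
cos(315°) = √2/2
sin(315°) = -√2/2
R = [[√2/2, √2/2], [-√2/2, √2/2]]
Apply to (-5, -3): [√2/2·-5 + (√2/2)·-3, -√2/2·-5 + √2/2·-3] = (-5.6569, 1.4142)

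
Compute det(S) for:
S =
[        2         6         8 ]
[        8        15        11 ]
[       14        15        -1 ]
det(S) = -108

Expand along row 0 (cofactor expansion): det(S) = a*(e*i - f*h) - b*(d*i - f*g) + c*(d*h - e*g), where the 3×3 is [[a, b, c], [d, e, f], [g, h, i]].
Minor M_00 = (15)*(-1) - (11)*(15) = -15 - 165 = -180.
Minor M_01 = (8)*(-1) - (11)*(14) = -8 - 154 = -162.
Minor M_02 = (8)*(15) - (15)*(14) = 120 - 210 = -90.
det(S) = (2)*(-180) - (6)*(-162) + (8)*(-90) = -360 + 972 - 720 = -108.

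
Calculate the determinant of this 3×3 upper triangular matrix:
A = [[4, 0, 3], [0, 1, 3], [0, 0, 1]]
4

The determinant of a triangular matrix is the product of its diagonal entries (the off-diagonal entries above the diagonal do not affect it).
det(A) = (4) * (1) * (1) = 4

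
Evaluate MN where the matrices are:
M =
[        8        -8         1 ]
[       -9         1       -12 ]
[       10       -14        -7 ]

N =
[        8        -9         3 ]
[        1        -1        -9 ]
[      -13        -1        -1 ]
MN =
[       43       -65        95 ]
[       85        92       -24 ]
[      157       -69       163 ]

Matrix multiplication: (MN)[i][j] = sum over k of M[i][k] * N[k][j].
  (MN)[0][0] = (8)*(8) + (-8)*(1) + (1)*(-13) = 43
  (MN)[0][1] = (8)*(-9) + (-8)*(-1) + (1)*(-1) = -65
  (MN)[0][2] = (8)*(3) + (-8)*(-9) + (1)*(-1) = 95
  (MN)[1][0] = (-9)*(8) + (1)*(1) + (-12)*(-13) = 85
  (MN)[1][1] = (-9)*(-9) + (1)*(-1) + (-12)*(-1) = 92
  (MN)[1][2] = (-9)*(3) + (1)*(-9) + (-12)*(-1) = -24
  (MN)[2][0] = (10)*(8) + (-14)*(1) + (-7)*(-13) = 157
  (MN)[2][1] = (10)*(-9) + (-14)*(-1) + (-7)*(-1) = -69
  (MN)[2][2] = (10)*(3) + (-14)*(-9) + (-7)*(-1) = 163
MN =
[       43       -65        95 ]
[       85        92       -24 ]
[      157       -69       163 ]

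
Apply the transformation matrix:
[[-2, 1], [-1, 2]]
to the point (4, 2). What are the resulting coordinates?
(-6, 0)

Matrix multiplication:
[[-2, 1], [-1, 2]] × [4, 2]ᵀ
= [-2×4 + 1×2, -1×4 + 2×2]ᵀ
= [-6.0000, 0.0000]ᵀ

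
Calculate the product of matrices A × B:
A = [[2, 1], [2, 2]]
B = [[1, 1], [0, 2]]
[[2, 4], [2, 6]]

Matrix multiplication:
C[0][0] = 2×1 + 1×0 = 2
C[0][1] = 2×1 + 1×2 = 4
C[1][0] = 2×1 + 2×0 = 2
C[1][1] = 2×1 + 2×2 = 6
Result: [[2, 4], [2, 6]]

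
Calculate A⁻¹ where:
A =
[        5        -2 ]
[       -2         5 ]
det(A) = 21
A⁻¹ =
[     5/21      2/21 ]
[     2/21      5/21 ]

For a 2×2 matrix A = [[a, b], [c, d]] with det(A) ≠ 0, A⁻¹ = (1/det(A)) * [[d, -b], [-c, a]].
det(A) = (5)*(5) - (-2)*(-2) = 25 - 4 = 21.
A⁻¹ = (1/21) * [[5, 2], [2, 5]].
Dividing each entry by 21 and reducing:
A⁻¹ =
[     5/21      2/21 ]
[     2/21      5/21 ]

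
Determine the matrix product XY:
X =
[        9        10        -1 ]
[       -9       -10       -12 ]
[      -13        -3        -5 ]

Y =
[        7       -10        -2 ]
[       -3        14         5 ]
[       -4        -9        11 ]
XY =
[       37        59        21 ]
[       15        58      -164 ]
[      -62       133       -44 ]

Matrix multiplication: (XY)[i][j] = sum over k of X[i][k] * Y[k][j].
  (XY)[0][0] = (9)*(7) + (10)*(-3) + (-1)*(-4) = 37
  (XY)[0][1] = (9)*(-10) + (10)*(14) + (-1)*(-9) = 59
  (XY)[0][2] = (9)*(-2) + (10)*(5) + (-1)*(11) = 21
  (XY)[1][0] = (-9)*(7) + (-10)*(-3) + (-12)*(-4) = 15
  (XY)[1][1] = (-9)*(-10) + (-10)*(14) + (-12)*(-9) = 58
  (XY)[1][2] = (-9)*(-2) + (-10)*(5) + (-12)*(11) = -164
  (XY)[2][0] = (-13)*(7) + (-3)*(-3) + (-5)*(-4) = -62
  (XY)[2][1] = (-13)*(-10) + (-3)*(14) + (-5)*(-9) = 133
  (XY)[2][2] = (-13)*(-2) + (-3)*(5) + (-5)*(11) = -44
XY =
[       37        59        21 ]
[       15        58      -164 ]
[      -62       133       -44 ]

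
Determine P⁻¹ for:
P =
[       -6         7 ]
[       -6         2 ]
det(P) = 30
P⁻¹ =
[     1/15     -7/30 ]
[      1/5      -1/5 ]

For a 2×2 matrix P = [[a, b], [c, d]] with det(P) ≠ 0, P⁻¹ = (1/det(P)) * [[d, -b], [-c, a]].
det(P) = (-6)*(2) - (7)*(-6) = -12 + 42 = 30.
P⁻¹ = (1/30) * [[2, -7], [6, -6]].
Dividing each entry by 30 and reducing:
P⁻¹ =
[     1/15     -7/30 ]
[      1/5      -1/5 ]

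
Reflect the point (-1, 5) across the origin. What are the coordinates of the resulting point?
(1, -5)

Reflection across origin: (-1, 5) → (1, -5)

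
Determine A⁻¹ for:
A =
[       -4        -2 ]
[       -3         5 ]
det(A) = -26
A⁻¹ =
[    -5/26     -1/13 ]
[    -3/26      2/13 ]

For a 2×2 matrix A = [[a, b], [c, d]] with det(A) ≠ 0, A⁻¹ = (1/det(A)) * [[d, -b], [-c, a]].
det(A) = (-4)*(5) - (-2)*(-3) = -20 - 6 = -26.
A⁻¹ = (1/-26) * [[5, 2], [3, -4]].
Dividing each entry by -26 and reducing:
A⁻¹ =
[    -5/26     -1/13 ]
[    -3/26      2/13 ]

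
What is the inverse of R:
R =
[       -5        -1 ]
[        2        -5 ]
det(R) = 27
R⁻¹ =
[    -5/27      1/27 ]
[    -2/27     -5/27 ]

For a 2×2 matrix R = [[a, b], [c, d]] with det(R) ≠ 0, R⁻¹ = (1/det(R)) * [[d, -b], [-c, a]].
det(R) = (-5)*(-5) - (-1)*(2) = 25 + 2 = 27.
R⁻¹ = (1/27) * [[-5, 1], [-2, -5]].
Dividing each entry by 27 and reducing:
R⁻¹ =
[    -5/27      1/27 ]
[    -2/27     -5/27 ]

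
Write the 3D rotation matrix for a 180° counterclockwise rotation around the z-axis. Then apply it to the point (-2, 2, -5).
R = [[-1, 0, 0], [0, -1, 0], [0, 0, 1]]; R·(-2, 2, -5) = (2, -2, -5)

Rotation matrix for 180° around z-axis:
cos(180°) = -1, sin(180°) = 0
R = [[-1, 0, 0], [0, -1, 0], [0, 0, 1]]
Apply to (-2, 2, -5): R·[-2, 2, -5]ᵀ = (2, -2, -5)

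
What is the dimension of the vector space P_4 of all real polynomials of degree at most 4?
Dimension = 5

A polynomial of degree at most 4 can be written as a₀ + a₁x + a₂x² + … + a_4x^4, with 5 free coefficients a₀, …, a_4.
The set {1, x, x², …, x^4} is a basis: it spans P_4 (every such polynomial is a linear combination of these) and is linearly independent (a polynomial is zero iff all its coefficients are zero).
Therefore dim(P_4) = 4 + 1 = 5.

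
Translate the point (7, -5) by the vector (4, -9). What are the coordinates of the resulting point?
(11, -14)

Translation by (4, -9):
x' = 7 + 4 = 11
y' = -5 + -9 = -14
Homogeneous matrix: [[1, 0, 4], [0, 1, -9], [0, 0, 1]]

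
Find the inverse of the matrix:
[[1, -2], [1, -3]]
[[3, -2], [1, -1]]

For [[a,b],[c,d]], inverse = (1/det)·[[d,-b],[-c,a]]
det = 1·-3 - -2·1 = -1
Inverse = (1/-1)·[[-3, 2], [-1, 1]]
        = [[3, -2], [1, -1]]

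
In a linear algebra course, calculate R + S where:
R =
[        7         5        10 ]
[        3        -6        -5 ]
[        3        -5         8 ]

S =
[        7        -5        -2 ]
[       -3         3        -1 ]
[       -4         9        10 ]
R + S =
[       14         0         8 ]
[        0        -3        -6 ]
[       -1         4        18 ]

Matrix addition is elementwise: (R+S)[i][j] = R[i][j] + S[i][j].
  (R+S)[0][0] = (7) + (7) = 14
  (R+S)[0][1] = (5) + (-5) = 0
  (R+S)[0][2] = (10) + (-2) = 8
  (R+S)[1][0] = (3) + (-3) = 0
  (R+S)[1][1] = (-6) + (3) = -3
  (R+S)[1][2] = (-5) + (-1) = -6
  (R+S)[2][0] = (3) + (-4) = -1
  (R+S)[2][1] = (-5) + (9) = 4
  (R+S)[2][2] = (8) + (10) = 18
R + S =
[       14         0         8 ]
[        0        -3        -6 ]
[       -1         4        18 ]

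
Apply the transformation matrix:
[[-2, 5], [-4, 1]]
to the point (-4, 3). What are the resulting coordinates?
(23, 19)

Matrix multiplication:
[[-2, 5], [-4, 1]] × [-4, 3]ᵀ
= [-2×-4 + 5×3, -4×-4 + 1×3]ᵀ
= [23.0000, 19.0000]ᵀ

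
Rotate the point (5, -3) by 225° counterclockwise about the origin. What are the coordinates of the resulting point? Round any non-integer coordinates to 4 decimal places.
(-5.6569, -1.4142)

Rotation matrix R(θ) = [[cos θ, -sin θ], [sin θ, cos θ]]; for θ = 225°:
R = [[-√2/2, √2/2], [-√2/2, -√2/2]]
Result: R × [5, -3]ᵀ = [-√2/2·5 + (√2/2)·-3, -√2/2·5 + (-√2/2)·-3]ᵀ = (-5.6569, -1.4142)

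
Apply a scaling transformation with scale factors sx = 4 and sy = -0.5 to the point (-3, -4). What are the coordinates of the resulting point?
(-12, 2.0)

Scaling matrix:
[[4, 0], [0, -0.50]]
Result: (-3 × 4, -4 × -0.5) = (-12, 2.0)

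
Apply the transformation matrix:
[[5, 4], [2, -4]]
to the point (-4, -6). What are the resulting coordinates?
(-44, 16)

Matrix multiplication:
[[5, 4], [2, -4]] × [-4, -6]ᵀ
= [5×-4 + 4×-6, 2×-4 + -4×-6]ᵀ
= [-44.0000, 16.0000]ᵀ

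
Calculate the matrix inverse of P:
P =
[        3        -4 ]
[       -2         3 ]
det(P) = 1
P⁻¹ =
[        3         4 ]
[        2         3 ]

For a 2×2 matrix P = [[a, b], [c, d]] with det(P) ≠ 0, P⁻¹ = (1/det(P)) * [[d, -b], [-c, a]].
det(P) = (3)*(3) - (-4)*(-2) = 9 - 8 = 1.
P⁻¹ = (1/1) * [[3, 4], [2, 3]].
Dividing each entry by 1 and reducing:
P⁻¹ =
[        3         4 ]
[        2         3 ]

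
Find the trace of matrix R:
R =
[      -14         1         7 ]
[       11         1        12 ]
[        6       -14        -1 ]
tr(R) = -14 + 1 - 1 = -14

The trace of a square matrix is the sum of its diagonal entries.
Diagonal entries of R: R[0][0] = -14, R[1][1] = 1, R[2][2] = -1.
tr(R) = -14 + 1 - 1 = -14.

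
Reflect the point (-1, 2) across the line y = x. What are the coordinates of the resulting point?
(2, -1)

Reflection across line y = x: (-1, 2) → (2, -1)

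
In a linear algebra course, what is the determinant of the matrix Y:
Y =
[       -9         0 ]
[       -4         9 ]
det(Y) = -81

For a 2×2 matrix [[a, b], [c, d]], det = a*d - b*c.
det(Y) = (-9)*(9) - (0)*(-4) = -81 - 0 = -81.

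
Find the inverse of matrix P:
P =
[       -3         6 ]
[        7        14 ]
det(P) = -84
P⁻¹ =
[     -1/6      1/14 ]
[     1/12      1/28 ]

For a 2×2 matrix P = [[a, b], [c, d]] with det(P) ≠ 0, P⁻¹ = (1/det(P)) * [[d, -b], [-c, a]].
det(P) = (-3)*(14) - (6)*(7) = -42 - 42 = -84.
P⁻¹ = (1/-84) * [[14, -6], [-7, -3]].
Dividing each entry by -84 and reducing:
P⁻¹ =
[     -1/6      1/14 ]
[     1/12      1/28 ]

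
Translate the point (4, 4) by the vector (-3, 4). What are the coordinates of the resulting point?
(1, 8)

Translation by (-3, 4):
x' = 4 + -3 = 1
y' = 4 + 4 = 8
Homogeneous matrix: [[1, 0, -3], [0, 1, 4], [0, 0, 1]]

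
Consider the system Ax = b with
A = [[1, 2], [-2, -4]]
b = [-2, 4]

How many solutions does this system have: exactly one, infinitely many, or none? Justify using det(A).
Infinitely many solutions

det(A) = (1)*(-4) - (2)*(-2) = 0, so A is singular (column 2 is 2 times column 1).
b = [-2, 4] = -2 * column 1 of A, so b lies in the column space of A.
A singular matrix whose right-hand side is in its column space gives a 1-parameter family of solutions — infinitely many.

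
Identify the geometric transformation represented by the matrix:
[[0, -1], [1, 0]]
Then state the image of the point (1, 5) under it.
rotation by 90° counterclockwise; image of (1, 5) is (-5, 1)

This matches the form [[cos θ, -sin θ], [sin θ, cos θ]] of a rotation matrix; reading off cos θ and sin θ gives the angle.
The matrix [[0, -1], [1, 0]] represents: rotation by 90° counterclockwise.
Applying it to (1, 5): [0·1 + -1·5, 1·1 + 0·5] = (-5, 1).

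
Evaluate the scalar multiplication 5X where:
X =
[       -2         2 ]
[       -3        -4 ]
5X =
[      -10        10 ]
[      -15       -20 ]

Scalar multiplication is elementwise: (5X)[i][j] = 5 * X[i][j].
  (5X)[0][0] = 5 * (-2) = -10
  (5X)[0][1] = 5 * (2) = 10
  (5X)[1][0] = 5 * (-3) = -15
  (5X)[1][1] = 5 * (-4) = -20
5X =
[      -10        10 ]
[      -15       -20 ]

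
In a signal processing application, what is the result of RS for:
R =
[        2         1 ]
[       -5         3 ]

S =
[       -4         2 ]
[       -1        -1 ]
RS =
[       -9         3 ]
[       17       -13 ]

Matrix multiplication: (RS)[i][j] = sum over k of R[i][k] * S[k][j].
  (RS)[0][0] = (2)*(-4) + (1)*(-1) = -9
  (RS)[0][1] = (2)*(2) + (1)*(-1) = 3
  (RS)[1][0] = (-5)*(-4) + (3)*(-1) = 17
  (RS)[1][1] = (-5)*(2) + (3)*(-1) = -13
RS =
[       -9         3 ]
[       17       -13 ]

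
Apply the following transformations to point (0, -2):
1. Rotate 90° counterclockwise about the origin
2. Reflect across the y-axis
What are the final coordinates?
(-2, 0)

Step 1: Rotate 90° → (2, 0)
Step 2: Reflect across the y-axis → (-2, 0)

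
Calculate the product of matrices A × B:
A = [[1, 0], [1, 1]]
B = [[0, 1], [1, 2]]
[[0, 1], [1, 3]]

Matrix multiplication:
C[0][0] = 1×0 + 0×1 = 0
C[0][1] = 1×1 + 0×2 = 1
C[1][0] = 1×0 + 1×1 = 1
C[1][1] = 1×1 + 1×2 = 3
Result: [[0, 1], [1, 3]]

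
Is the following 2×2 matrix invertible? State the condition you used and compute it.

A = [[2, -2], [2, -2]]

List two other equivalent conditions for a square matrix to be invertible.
No, not invertible; det(A) = 0 (two rows are equal, so the rows are linearly dependent). Equivalent conditions (failing for this A): rank(A) < 2; Ax = 0 has non-trivial solutions; 0 is an eigenvalue; the columns are linearly dependent.

To check invertibility, compute det(A).
In this matrix, row 0 and the last row are identical, so one row is a scalar multiple of another and the rows are linearly dependent.
A matrix with linearly dependent rows has det = 0 and is not invertible.
Equivalent failed conditions:
- rank(A) < 2.
- Ax = 0 has non-trivial solutions.
- 0 is an eigenvalue.
- The columns are linearly dependent.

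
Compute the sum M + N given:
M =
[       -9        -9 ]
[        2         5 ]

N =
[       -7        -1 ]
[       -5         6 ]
M + N =
[      -16       -10 ]
[       -3        11 ]

Matrix addition is elementwise: (M+N)[i][j] = M[i][j] + N[i][j].
  (M+N)[0][0] = (-9) + (-7) = -16
  (M+N)[0][1] = (-9) + (-1) = -10
  (M+N)[1][0] = (2) + (-5) = -3
  (M+N)[1][1] = (5) + (6) = 11
M + N =
[      -16       -10 ]
[       -3        11 ]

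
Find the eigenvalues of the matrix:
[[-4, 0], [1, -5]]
λ = -5 and λ = -4

Characteristic equation: det(A - λI) = 0
λ² - (trace)λ + (det) = 0
λ² - (-9)λ + (20) = 0
λ² + 9λ + 20 = 0
Solving: λ = -5, -4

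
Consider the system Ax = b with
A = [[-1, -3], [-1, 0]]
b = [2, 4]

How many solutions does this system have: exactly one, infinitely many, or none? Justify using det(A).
Exactly one solution

Compute det(A) = (-1)*(0) - (-3)*(-1) = -3.
Because det(A) ≠ 0, A is invertible and Ax = b has a unique solution for every b (here x = A⁻¹ b).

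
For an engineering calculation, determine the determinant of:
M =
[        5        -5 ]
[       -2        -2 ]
det(M) = -20

For a 2×2 matrix [[a, b], [c, d]], det = a*d - b*c.
det(M) = (5)*(-2) - (-5)*(-2) = -10 - 10 = -20.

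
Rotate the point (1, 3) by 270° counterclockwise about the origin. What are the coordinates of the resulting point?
(3, -1)

Rotation matrix R(θ) = [[cos θ, -sin θ], [sin θ, cos θ]]; for θ = 270°:
R = [[0, 1], [-1, 0]]
Result: R × [1, 3]ᵀ = [0·1 + (1)·3, -1·1 + (0)·3]ᵀ = (3, -1)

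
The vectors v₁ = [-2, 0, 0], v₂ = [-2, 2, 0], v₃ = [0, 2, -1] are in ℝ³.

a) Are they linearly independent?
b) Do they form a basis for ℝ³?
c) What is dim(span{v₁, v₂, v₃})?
Yes independent, yes basis, dim = 3

Stack v₁, v₂, v₃ as rows of a 3×3 matrix.
[[-2, 0, 0]; [-2, 2, 0]; [0, 2, -1]] is already lower triangular with nonzero diagonal entries (-2, 2, -1), so its determinant is the product of the diagonal entries, det = (-2)·(2)·(-1) = 4 ≠ 0, and the rows are linearly independent.
Three linearly independent vectors in ℝ³ form a basis for ℝ³, so dim(span{v₁,v₂,v₃}) = 3.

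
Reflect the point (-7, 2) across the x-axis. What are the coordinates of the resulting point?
(-7, -2)

Reflection across x-axis: (-7, 2) → (-7, -2)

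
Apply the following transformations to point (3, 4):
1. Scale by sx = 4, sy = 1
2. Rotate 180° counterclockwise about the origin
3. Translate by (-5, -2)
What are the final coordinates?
(-17, -6)

Step 1: Scale → (12, 4)
Step 2: Rotate 180° → (-12, -4)
Step 3: Translate → (-17, -6)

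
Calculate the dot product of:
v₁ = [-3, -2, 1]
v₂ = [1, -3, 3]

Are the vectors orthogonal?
6, No

The dot product is the sum of products of corresponding components.
v₁·v₂ = (-3)*(1) + (-2)*(-3) + (1)*(3) = -3 + 6 + 3 = 6.
Two vectors are orthogonal iff their dot product is 0; here the dot product is 6, so the vectors are not orthogonal.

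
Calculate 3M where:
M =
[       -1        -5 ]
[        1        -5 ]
3M =
[       -3       -15 ]
[        3       -15 ]

Scalar multiplication is elementwise: (3M)[i][j] = 3 * M[i][j].
  (3M)[0][0] = 3 * (-1) = -3
  (3M)[0][1] = 3 * (-5) = -15
  (3M)[1][0] = 3 * (1) = 3
  (3M)[1][1] = 3 * (-5) = -15
3M =
[       -3       -15 ]
[        3       -15 ]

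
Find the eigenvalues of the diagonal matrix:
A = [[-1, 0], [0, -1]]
λ₁ = -1, λ₂ = -1

The characteristic polynomial of A is det(A - λI) = (-1 - λ)(-1 - λ) = 0.
The roots are λ = -1 and λ = -1, so the eigenvalues are the diagonal entries.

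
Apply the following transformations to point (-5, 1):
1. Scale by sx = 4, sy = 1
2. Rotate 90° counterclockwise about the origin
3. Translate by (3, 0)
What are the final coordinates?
(2, -20)

Step 1: Scale → (-20, 1)
Step 2: Rotate 90° → (-1, -20)
Step 3: Translate → (2, -20)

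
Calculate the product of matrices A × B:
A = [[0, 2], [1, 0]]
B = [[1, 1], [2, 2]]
[[4, 4], [1, 1]]

Matrix multiplication:
C[0][0] = 0×1 + 2×2 = 4
C[0][1] = 0×1 + 2×2 = 4
C[1][0] = 1×1 + 0×2 = 1
C[1][1] = 1×1 + 0×2 = 1
Result: [[4, 4], [1, 1]]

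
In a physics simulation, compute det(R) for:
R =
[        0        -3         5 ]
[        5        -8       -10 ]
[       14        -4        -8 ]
det(R) = 760

Expand along row 0 (cofactor expansion): det(R) = a*(e*i - f*h) - b*(d*i - f*g) + c*(d*h - e*g), where the 3×3 is [[a, b, c], [d, e, f], [g, h, i]].
Minor M_00 = (-8)*(-8) - (-10)*(-4) = 64 - 40 = 24.
Minor M_01 = (5)*(-8) - (-10)*(14) = -40 + 140 = 100.
Minor M_02 = (5)*(-4) - (-8)*(14) = -20 + 112 = 92.
det(R) = (0)*(24) - (-3)*(100) + (5)*(92) = 0 + 300 + 460 = 760.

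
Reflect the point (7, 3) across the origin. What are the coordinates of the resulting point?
(-7, -3)

Reflection across origin: (7, 3) → (-7, -3)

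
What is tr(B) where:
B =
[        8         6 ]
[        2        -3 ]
tr(B) = 8 - 3 = 5

The trace of a square matrix is the sum of its diagonal entries.
Diagonal entries of B: B[0][0] = 8, B[1][1] = -3.
tr(B) = 8 - 3 = 5.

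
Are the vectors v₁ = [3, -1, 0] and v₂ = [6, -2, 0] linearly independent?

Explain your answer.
No, linearly dependent (v₂ = 2·v₁)

Check whether there is a scalar k with v₂ = k·v₁.
Comparing components, k = 2 satisfies 2·[3, -1, 0] = [6, -2, 0].
Since v₂ is a scalar multiple of v₁, the two vectors are linearly dependent.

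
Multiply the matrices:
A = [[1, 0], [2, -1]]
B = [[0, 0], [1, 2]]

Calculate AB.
[[0, 0], [-1, -2]]

Each entry (i,j) of AB = sum over k of A[i][k]*B[k][j].
(AB)[0][0] = (1)*(0) + (0)*(1) = 0
(AB)[0][1] = (1)*(0) + (0)*(2) = 0
(AB)[1][0] = (2)*(0) + (-1)*(1) = -1
(AB)[1][1] = (2)*(0) + (-1)*(2) = -2
AB = [[0, 0], [-1, -2]]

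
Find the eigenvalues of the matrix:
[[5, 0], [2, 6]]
λ = 5 and λ = 6

Characteristic equation: det(A - λI) = 0
λ² - (trace)λ + (det) = 0
λ² - (11)λ + (30) = 0
λ² - 11λ + 30 = 0
Solving: λ = 5, 6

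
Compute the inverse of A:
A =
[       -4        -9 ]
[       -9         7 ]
det(A) = -109
A⁻¹ =
[   -7/109    -9/109 ]
[   -9/109     4/109 ]

For a 2×2 matrix A = [[a, b], [c, d]] with det(A) ≠ 0, A⁻¹ = (1/det(A)) * [[d, -b], [-c, a]].
det(A) = (-4)*(7) - (-9)*(-9) = -28 - 81 = -109.
A⁻¹ = (1/-109) * [[7, 9], [9, -4]].
Dividing each entry by -109 and reducing:
A⁻¹ =
[   -7/109    -9/109 ]
[   -9/109     4/109 ]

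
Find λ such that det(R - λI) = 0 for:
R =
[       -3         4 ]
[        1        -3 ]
λ = -5, -1

Solve det(R - λI) = 0. For a 2×2 matrix the characteristic equation is λ² - (trace)λ + det = 0.
trace(R) = a + d = -3 - 3 = -6.
det(R) = a*d - b*c = (-3)*(-3) - (4)*(1) = 9 - 4 = 5.
Characteristic equation: λ² - (-6)λ + (5) = 0.
Discriminant = (-6)² - 4*(5) = 36 - 20 = 16.
λ = (-6 ± √16) / 2 = (-6 ± 4) / 2 = -5, -1.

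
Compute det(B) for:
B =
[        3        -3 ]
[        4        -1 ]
det(B) = 9

For a 2×2 matrix [[a, b], [c, d]], det = a*d - b*c.
det(B) = (3)*(-1) - (-3)*(4) = -3 + 12 = 9.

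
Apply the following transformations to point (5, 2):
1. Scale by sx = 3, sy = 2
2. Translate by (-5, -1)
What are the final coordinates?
(10, 3)

Step 1: Scale (5, 2) by (sx, sy) = (3, 2) → (15, 4)
Step 2: Translate by (-5, -1) → (10, 3)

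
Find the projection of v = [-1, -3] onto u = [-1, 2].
[1, -2]

The projection of v onto u is proj_u(v) = ((v·u) / (u·u)) · u.
v·u = (-1)*(-1) + (-3)*(2) = -5.
u·u = (-1)*(-1) + (2)*(2) = 5.
coefficient = -5 / 5 = -1.
proj_u(v) = -1 · [-1, 2] = [1, -2].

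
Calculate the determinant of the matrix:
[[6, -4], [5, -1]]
14

For a 2×2 matrix [[a, b], [c, d]], det = ad - bc
det = (6)(-1) - (-4)(5) = -6 - -20 = 14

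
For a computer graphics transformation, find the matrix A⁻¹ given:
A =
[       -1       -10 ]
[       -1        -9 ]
det(A) = -1
A⁻¹ =
[        9       -10 ]
[       -1         1 ]

For a 2×2 matrix A = [[a, b], [c, d]] with det(A) ≠ 0, A⁻¹ = (1/det(A)) * [[d, -b], [-c, a]].
det(A) = (-1)*(-9) - (-10)*(-1) = 9 - 10 = -1.
A⁻¹ = (1/-1) * [[-9, 10], [1, -1]].
Dividing each entry by -1 and reducing:
A⁻¹ =
[        9       -10 ]
[       -1         1 ]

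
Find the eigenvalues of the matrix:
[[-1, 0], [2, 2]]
λ = -1 and λ = 2

Characteristic equation: det(A - λI) = 0
λ² - (trace)λ + (det) = 0
λ² - (1)λ + (-2) = 0
λ² - 1λ - 2 = 0
Solving: λ = -1, 2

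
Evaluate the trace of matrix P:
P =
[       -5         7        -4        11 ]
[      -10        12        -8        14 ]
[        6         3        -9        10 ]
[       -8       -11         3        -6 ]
tr(P) = -5 + 12 - 9 - 6 = -8

The trace of a square matrix is the sum of its diagonal entries.
Diagonal entries of P: P[0][0] = -5, P[1][1] = 12, P[2][2] = -9, P[3][3] = -6.
tr(P) = -5 + 12 - 9 - 6 = -8.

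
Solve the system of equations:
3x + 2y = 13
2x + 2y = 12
x = 1, y = 5

Use elimination (row reduction):
Equation 1: 3x + 2y = 13.
Equation 2: 2x + 2y = 12.
Multiply Eq1 by 2 and Eq2 by 3: 6x + 4y = 26;  6x + 6y = 36.
Subtract: (2)y = 10, so y = 5.
Back-substitute into Eq1: 3x + 2*(5) = 13, so x = 1.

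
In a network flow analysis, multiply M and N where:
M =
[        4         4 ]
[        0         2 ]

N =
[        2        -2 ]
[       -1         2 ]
MN =
[        4         0 ]
[       -2         4 ]

Matrix multiplication: (MN)[i][j] = sum over k of M[i][k] * N[k][j].
  (MN)[0][0] = (4)*(2) + (4)*(-1) = 4
  (MN)[0][1] = (4)*(-2) + (4)*(2) = 0
  (MN)[1][0] = (0)*(2) + (2)*(-1) = -2
  (MN)[1][1] = (0)*(-2) + (2)*(2) = 4
MN =
[        4         0 ]
[       -2         4 ]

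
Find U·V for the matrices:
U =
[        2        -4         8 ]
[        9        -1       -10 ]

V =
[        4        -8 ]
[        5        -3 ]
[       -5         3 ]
UV =
[      -52        20 ]
[       81       -99 ]

Matrix multiplication: (UV)[i][j] = sum over k of U[i][k] * V[k][j].
  (UV)[0][0] = (2)*(4) + (-4)*(5) + (8)*(-5) = -52
  (UV)[0][1] = (2)*(-8) + (-4)*(-3) + (8)*(3) = 20
  (UV)[1][0] = (9)*(4) + (-1)*(5) + (-10)*(-5) = 81
  (UV)[1][1] = (9)*(-8) + (-1)*(-3) + (-10)*(3) = -99
UV =
[      -52        20 ]
[       81       -99 ]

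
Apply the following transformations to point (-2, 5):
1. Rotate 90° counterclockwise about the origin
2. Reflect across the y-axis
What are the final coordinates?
(5, -2)

Step 1: Rotate 90° → (-5, -2)
Step 2: Reflect across the y-axis → (5, -2)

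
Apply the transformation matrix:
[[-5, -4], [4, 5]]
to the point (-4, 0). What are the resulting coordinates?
(20, -16)

Matrix multiplication:
[[-5, -4], [4, 5]] × [-4, 0]ᵀ
= [-5×-4 + -4×0, 4×-4 + 5×0]ᵀ
= [20.0000, -16.0000]ᵀ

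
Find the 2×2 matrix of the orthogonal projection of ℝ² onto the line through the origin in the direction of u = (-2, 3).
[[4/13, -6/13], [-6/13, 9/13]]

The orthogonal projection onto the line spanned by a nonzero vector u = (a, b) has matrix P = (u uᵀ) / (uᵀ u) = (1/(a² + b²)) · [[a², ab], [ab, b²]].
Here u = (-2, 3), so a² + b² = 4 + 9 = 13.
P = (1/13) · [[4, -6], [-6, 9]] = [[4/13, -6/13], [-6/13, 9/13]].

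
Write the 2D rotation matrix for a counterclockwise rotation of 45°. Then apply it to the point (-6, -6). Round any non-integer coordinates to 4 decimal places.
R = [[√2/2, -√2/2], [√2/2, √2/2]]; R·(-6, -6) = (0.0000, -8.4853)

Rotation matrix formula: R(θ) = [[cos θ, -sin θ], [sin θ, cos θ]]
For θ = 45°:
cos(45°) = √2/2
sin(45°) = √2/2
R = [[√2/2, -√2/2], [√2/2, √2/2]]
Apply to (-6, -6): [√2/2·-6 + (-√2/2)·-6, √2/2·-6 + √2/2·-6] = (0.0000, -8.4853)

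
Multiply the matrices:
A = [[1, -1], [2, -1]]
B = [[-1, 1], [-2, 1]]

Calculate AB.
[[1, 0], [0, 1]]

Each entry (i,j) of AB = sum over k of A[i][k]*B[k][j].
(AB)[0][0] = (1)*(-1) + (-1)*(-2) = 1
(AB)[0][1] = (1)*(1) + (-1)*(1) = 0
(AB)[1][0] = (2)*(-1) + (-1)*(-2) = 0
(AB)[1][1] = (2)*(1) + (-1)*(1) = 1
AB = [[1, 0], [0, 1]]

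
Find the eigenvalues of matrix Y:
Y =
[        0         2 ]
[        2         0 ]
λ = -2, 2

Solve det(Y - λI) = 0. For a 2×2 matrix the characteristic equation is λ² - (trace)λ + det = 0.
trace(Y) = a + d = 0 + 0 = 0.
det(Y) = a*d - b*c = (0)*(0) - (2)*(2) = 0 - 4 = -4.
Characteristic equation: λ² - (0)λ + (-4) = 0.
Discriminant = (0)² - 4*(-4) = 0 + 16 = 16.
λ = (0 ± √16) / 2 = (0 ± 4) / 2 = -2, 2.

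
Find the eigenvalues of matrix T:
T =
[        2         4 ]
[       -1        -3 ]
λ = -2, 1

Solve det(T - λI) = 0. For a 2×2 matrix the characteristic equation is λ² - (trace)λ + det = 0.
trace(T) = a + d = 2 - 3 = -1.
det(T) = a*d - b*c = (2)*(-3) - (4)*(-1) = -6 + 4 = -2.
Characteristic equation: λ² - (-1)λ + (-2) = 0.
Discriminant = (-1)² - 4*(-2) = 1 + 8 = 9.
λ = (-1 ± √9) / 2 = (-1 ± 3) / 2 = -2, 1.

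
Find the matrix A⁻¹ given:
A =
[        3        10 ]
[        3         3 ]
det(A) = -21
A⁻¹ =
[     -1/7     10/21 ]
[      1/7      -1/7 ]

For a 2×2 matrix A = [[a, b], [c, d]] with det(A) ≠ 0, A⁻¹ = (1/det(A)) * [[d, -b], [-c, a]].
det(A) = (3)*(3) - (10)*(3) = 9 - 30 = -21.
A⁻¹ = (1/-21) * [[3, -10], [-3, 3]].
Dividing each entry by -21 and reducing:
A⁻¹ =
[     -1/7     10/21 ]
[      1/7      -1/7 ]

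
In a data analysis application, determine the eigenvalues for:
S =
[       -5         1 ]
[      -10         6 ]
λ = -4, 5

Solve det(S - λI) = 0. For a 2×2 matrix the characteristic equation is λ² - (trace)λ + det = 0.
trace(S) = a + d = -5 + 6 = 1.
det(S) = a*d - b*c = (-5)*(6) - (1)*(-10) = -30 + 10 = -20.
Characteristic equation: λ² - (1)λ + (-20) = 0.
Discriminant = (1)² - 4*(-20) = 1 + 80 = 81.
λ = (1 ± √81) / 2 = (1 ± 9) / 2 = -4, 5.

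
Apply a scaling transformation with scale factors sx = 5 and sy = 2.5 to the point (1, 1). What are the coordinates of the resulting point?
(5, 2.5)

Scaling matrix:
[[5, 0], [0, 2.50]]
Result: (1 × 5, 1 × 2.5) = (5, 2.5)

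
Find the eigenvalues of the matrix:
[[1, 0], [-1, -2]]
λ = -2 and λ = 1

Characteristic equation: det(A - λI) = 0
λ² - (trace)λ + (det) = 0
λ² - (-1)λ + (-2) = 0
λ² + 1λ - 2 = 0
Solving: λ = -2, 1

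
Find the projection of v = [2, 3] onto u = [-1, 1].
[-1/2, 1/2]

The projection of v onto u is proj_u(v) = ((v·u) / (u·u)) · u.
v·u = (2)*(-1) + (3)*(1) = 1.
u·u = (-1)*(-1) + (1)*(1) = 2.
coefficient = 1 / 2 = 1/2.
proj_u(v) = 1/2 · [-1, 1] = [-1/2, 1/2].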